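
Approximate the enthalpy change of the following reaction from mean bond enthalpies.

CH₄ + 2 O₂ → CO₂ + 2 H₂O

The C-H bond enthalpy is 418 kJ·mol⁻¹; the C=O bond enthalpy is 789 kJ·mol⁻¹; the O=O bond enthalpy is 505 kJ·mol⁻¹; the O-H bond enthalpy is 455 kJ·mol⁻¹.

Bonds broken (reactants):
  C-H: 4 × 418 = 1672
  O=O: 2 × 505 = 1010
  Σ(broken) = 2682 kJ
Bonds formed (products):
  C=O: 2 × 789 = 1578
  O-H: 4 × 455 = 1820
  Σ(formed) = 3398 kJ
ΔH = Σ(broken) − Σ(formed) = 2682 − 3398 = −716 kJ

ΔH ≈ −716 kJ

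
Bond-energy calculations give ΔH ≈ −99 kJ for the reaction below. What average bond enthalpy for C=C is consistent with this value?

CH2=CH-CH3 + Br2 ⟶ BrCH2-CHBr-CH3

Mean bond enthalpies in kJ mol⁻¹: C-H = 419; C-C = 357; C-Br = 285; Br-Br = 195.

Let D be the C=C bond energy.
Σ(broken) = 1×195 + 1×357 + 6×419 + 1×D = 3066 + D
Σ(formed) = 2×285 + 2×357 + 6×419 = 3798
ΔH = Σ(broken) − Σ(formed) = (3066 + D) − (3798) = −732 + D
Setting this equal to −99 kJ gives D = 633 kJ/mol.

D(C=C) ≈ 633 kJ/mol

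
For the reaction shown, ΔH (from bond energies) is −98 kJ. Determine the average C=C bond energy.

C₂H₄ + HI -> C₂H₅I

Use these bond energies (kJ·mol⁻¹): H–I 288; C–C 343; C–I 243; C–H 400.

D(C=C) ≈ 600 kJ/mol

Let D be the C=C bond energy.
Σ(broken) = 4×400 + 1×D + 1×288 = 1888 + D
Σ(formed) = 1×343 + 5×400 + 1×243 = 2586
ΔH = Σ(broken) − Σ(formed) = (1888 + D) − (2586) = −698 + D
Setting this equal to −98 kJ gives D = 600 kJ/mol.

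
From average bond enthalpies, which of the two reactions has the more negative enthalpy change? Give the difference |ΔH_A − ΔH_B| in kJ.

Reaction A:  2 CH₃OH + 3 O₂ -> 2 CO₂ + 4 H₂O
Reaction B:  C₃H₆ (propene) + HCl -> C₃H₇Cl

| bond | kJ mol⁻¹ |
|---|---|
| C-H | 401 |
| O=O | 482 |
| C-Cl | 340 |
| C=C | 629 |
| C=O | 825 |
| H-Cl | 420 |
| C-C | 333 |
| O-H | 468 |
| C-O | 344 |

Reaction A:
  Bonds broken (reactants):
    C-H: 6 × 401 = 2406
    C-O: 2 × 344 = 688
    O-H: 2 × 468 = 936
    O=O: 3 × 482 = 1446
    Σ(broken) = 5476 kJ
  Bonds formed (products):
    C=O: 4 × 825 = 3300
    O-H: 8 × 468 = 3744
    Σ(formed) = 7044 kJ
  ΔH_A = 5476 − 7044 = −1568 kJ
Reaction B:
  Bonds broken (reactants):
    C-C: 1 × 333 = 333
    C-H: 6 × 401 = 2406
    C=C: 1 × 629 = 629
    H-Cl: 1 × 420 = 420
    Σ(broken) = 3788 kJ
  Bonds formed (products):
    C-C: 2 × 333 = 666
    C-Cl: 1 × 340 = 340
    C-H: 7 × 401 = 2807
    Σ(formed) = 3813 kJ
  ΔH_B = 3788 − 3813 = −25 kJ
ΔH_A − ΔH_B = −1543 kJ, so reaction A has the more negative ΔH; |ΔH_A − ΔH_B| = 1543 kJ.

Reaction A, by 1543 kJ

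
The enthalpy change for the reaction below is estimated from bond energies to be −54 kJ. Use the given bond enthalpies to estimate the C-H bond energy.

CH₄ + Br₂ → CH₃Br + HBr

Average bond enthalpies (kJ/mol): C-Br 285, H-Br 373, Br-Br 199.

Let D be the C-H bond energy.
Σ(broken) = 1×199 + 4×D = 199 + 4D
Σ(formed) = 1×285 + 3×D + 1×373 = 658 + 3D
ΔH = Σ(broken) − Σ(formed) = (199 + 4D) − (658 + 3D) = −459 + D
Setting this equal to −54 kJ gives D = 405 kJ/mol.

D(C-H) ≈ 405 kJ/mol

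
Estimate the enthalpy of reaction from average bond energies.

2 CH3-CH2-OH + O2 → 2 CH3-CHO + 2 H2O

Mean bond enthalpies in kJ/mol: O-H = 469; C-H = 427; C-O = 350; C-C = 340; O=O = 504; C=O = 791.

ΔH ≈ −462 kJ

Bonds broken (reactants):
  C-C: 2 × 340 = 680
  C-H: 10 × 427 = 4270
  C-O: 2 × 350 = 700
  O-H: 2 × 469 = 938
  O=O: 1 × 504 = 504
  Σ(broken) = 7092 kJ
Bonds formed (products):
  C-C: 2 × 340 = 680
  C-H: 8 × 427 = 3416
  C=O: 2 × 791 = 1582
  O-H: 4 × 469 = 1876
  Σ(formed) = 7554 kJ
ΔH = Σ(broken) − Σ(formed) = 7092 − 7554 = −462 kJ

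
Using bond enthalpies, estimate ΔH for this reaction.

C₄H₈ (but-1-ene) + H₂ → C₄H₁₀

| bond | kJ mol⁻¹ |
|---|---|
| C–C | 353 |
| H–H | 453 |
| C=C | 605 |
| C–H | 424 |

Bonds broken (reactants):
  C–C: 2 × 353 = 706
  C–H: 8 × 424 = 3392
  C=C: 1 × 605 = 605
  H–H: 1 × 453 = 453
  Σ(broken) = 5156 kJ
Bonds formed (products):
  C–C: 3 × 353 = 1059
  C–H: 10 × 424 = 4240
  Σ(formed) = 5299 kJ
ΔH = Σ(broken) − Σ(formed) = 5156 − 5299 = −143 kJ

ΔH ≈ −143 kJ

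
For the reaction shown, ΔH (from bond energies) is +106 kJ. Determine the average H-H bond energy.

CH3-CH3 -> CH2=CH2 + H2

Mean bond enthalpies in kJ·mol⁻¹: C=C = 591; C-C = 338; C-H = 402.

Let D be the H-H bond energy.
Σ(broken) = 1×338 + 6×402 = 2750
Σ(formed) = 4×402 + 1×591 + 1×D = 2199 + D
ΔH = Σ(broken) − Σ(formed) = (2750) − (2199 + D) = +551 − D
Setting this equal to +106 kJ gives D = 445 kJ/mol.

D(H-H) ≈ 445 kJ/mol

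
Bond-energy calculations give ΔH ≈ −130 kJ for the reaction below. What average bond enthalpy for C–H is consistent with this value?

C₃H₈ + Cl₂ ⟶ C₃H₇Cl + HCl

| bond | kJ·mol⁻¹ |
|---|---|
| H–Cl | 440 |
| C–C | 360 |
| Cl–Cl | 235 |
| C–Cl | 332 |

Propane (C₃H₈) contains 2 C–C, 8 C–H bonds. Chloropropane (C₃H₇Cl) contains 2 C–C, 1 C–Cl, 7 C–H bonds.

D(C–H) ≈ 407 kJ/mol

Let D be the C–H bond energy.
Σ(broken) = 2×360 + 8×D + 1×235 = 955 + 8D
Σ(formed) = 2×360 + 1×332 + 7×D + 1×440 = 1492 + 7D
ΔH = Σ(broken) − Σ(formed) = (955 + 8D) − (1492 + 7D) = −537 + D
Setting this equal to −130 kJ gives D = 407 kJ/mol.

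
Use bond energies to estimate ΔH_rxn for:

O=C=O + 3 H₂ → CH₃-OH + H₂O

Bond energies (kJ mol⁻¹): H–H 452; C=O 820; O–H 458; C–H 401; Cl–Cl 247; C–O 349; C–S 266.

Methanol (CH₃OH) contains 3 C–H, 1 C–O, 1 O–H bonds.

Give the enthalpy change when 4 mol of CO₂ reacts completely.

ΔH = +280 kJ

Bonds broken (reactants):
  C=O: 2 × 820 = 1640
  H–H: 3 × 452 = 1356
  Σ(broken) = 2996 kJ
Bonds formed (products):
  C–H: 3 × 401 = 1203
  C–O: 1 × 349 = 349
  O–H: 3 × 458 = 1374
  Σ(formed) = 2926 kJ
ΔH = Σ(broken) − Σ(formed) = 2996 − 2926 = +70 kJ
For 4× the reaction as written: 4 × (+70) = +280 kJ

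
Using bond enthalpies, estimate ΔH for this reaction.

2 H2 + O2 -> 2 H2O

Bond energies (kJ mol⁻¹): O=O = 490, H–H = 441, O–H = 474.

ΔH ≈ −524 kJ

Bonds broken (reactants):
  H–H: 2 × 441 = 882
  O=O: 1 × 490 = 490
  Σ(broken) = 1372 kJ
Bonds formed (products):
  O–H: 4 × 474 = 1896
  Σ(formed) = 1896 kJ
ΔH = Σ(broken) − Σ(formed) = 1372 − 1896 = −524 kJ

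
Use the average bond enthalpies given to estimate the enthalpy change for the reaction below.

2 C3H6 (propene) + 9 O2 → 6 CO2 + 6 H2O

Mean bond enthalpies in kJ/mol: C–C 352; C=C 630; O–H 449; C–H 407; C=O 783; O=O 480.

Bonds broken (reactants):
  C–C: 2 × 352 = 704
  C–H: 12 × 407 = 4884
  C=C: 2 × 630 = 1260
  O=O: 9 × 480 = 4320
  Σ(broken) = 11168 kJ
Bonds formed (products):
  C=O: 12 × 783 = 9396
  O–H: 12 × 449 = 5388
  Σ(formed) = 14784 kJ
ΔH = Σ(broken) − Σ(formed) = 11168 − 14784 = −3616 kJ

ΔH ≈ −3616 kJ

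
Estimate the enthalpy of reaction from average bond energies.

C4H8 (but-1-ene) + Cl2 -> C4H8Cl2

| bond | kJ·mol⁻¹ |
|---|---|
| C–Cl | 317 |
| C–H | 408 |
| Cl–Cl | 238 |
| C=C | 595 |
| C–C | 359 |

Bonds broken (reactants):
  C–C: 2 × 359 = 718
  C–H: 8 × 408 = 3264
  C=C: 1 × 595 = 595
  Cl–Cl: 1 × 238 = 238
  Σ(broken) = 4815 kJ
Bonds formed (products):
  C–C: 3 × 359 = 1077
  C–Cl: 2 × 317 = 634
  C–H: 8 × 408 = 3264
  Σ(formed) = 4975 kJ
ΔH = Σ(broken) − Σ(formed) = 4815 − 4975 = −160 kJ

ΔH ≈ −160 kJ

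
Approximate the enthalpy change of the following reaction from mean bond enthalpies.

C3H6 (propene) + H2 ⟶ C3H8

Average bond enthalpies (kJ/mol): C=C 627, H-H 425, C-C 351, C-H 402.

Bonds broken (reactants):
  C-C: 1 × 351 = 351
  C-H: 6 × 402 = 2412
  C=C: 1 × 627 = 627
  H-H: 1 × 425 = 425
  Σ(broken) = 3815 kJ
Bonds formed (products):
  C-C: 2 × 351 = 702
  C-H: 8 × 402 = 3216
  Σ(formed) = 3918 kJ
ΔH = Σ(broken) − Σ(formed) = 3815 − 3918 = −103 kJ

ΔH ≈ −103 kJ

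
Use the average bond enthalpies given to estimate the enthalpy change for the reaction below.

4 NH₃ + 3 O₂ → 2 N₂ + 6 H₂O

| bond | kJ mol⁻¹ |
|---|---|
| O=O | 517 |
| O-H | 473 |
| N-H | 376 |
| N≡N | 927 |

Bonds broken (reactants):
  N-H: 12 × 376 = 4512
  O=O: 3 × 517 = 1551
  Σ(broken) = 6063 kJ
Bonds formed (products):
  N≡N: 2 × 927 = 1854
  O-H: 12 × 473 = 5676
  Σ(formed) = 7530 kJ
ΔH = Σ(broken) − Σ(formed) = 6063 − 7530 = −1467 kJ

ΔH ≈ −1467 kJ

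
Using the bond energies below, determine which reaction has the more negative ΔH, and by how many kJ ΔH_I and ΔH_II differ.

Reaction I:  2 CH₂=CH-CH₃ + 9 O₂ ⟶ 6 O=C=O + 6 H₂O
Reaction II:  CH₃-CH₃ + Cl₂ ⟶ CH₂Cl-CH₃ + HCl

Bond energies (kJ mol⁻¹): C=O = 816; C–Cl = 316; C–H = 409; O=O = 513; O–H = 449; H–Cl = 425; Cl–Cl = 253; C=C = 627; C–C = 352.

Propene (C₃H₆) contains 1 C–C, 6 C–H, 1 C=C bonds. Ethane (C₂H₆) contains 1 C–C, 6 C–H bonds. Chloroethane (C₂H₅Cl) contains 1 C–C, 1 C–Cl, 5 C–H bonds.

Reaction I:
  Bonds broken (reactants):
    C–C: 2 × 352 = 704
    C–H: 12 × 409 = 4908
    C=C: 2 × 627 = 1254
    O=O: 9 × 513 = 4617
    Σ(broken) = 11483 kJ
  Bonds formed (products):
    C=O: 12 × 816 = 9792
    O–H: 12 × 449 = 5388
    Σ(formed) = 15180 kJ
  ΔH_I = 11483 − 15180 = −3697 kJ
Reaction II:
  Bonds broken (reactants):
    C–C: 1 × 352 = 352
    C–H: 6 × 409 = 2454
    Cl–Cl: 1 × 253 = 253
    Σ(broken) = 3059 kJ
  Bonds formed (products):
    C–C: 1 × 352 = 352
    C–Cl: 1 × 316 = 316
    C–H: 5 × 409 = 2045
    H–Cl: 1 × 425 = 425
    Σ(formed) = 3138 kJ
  ΔH_II = 3059 − 3138 = −79 kJ
ΔH_I − ΔH_II = −3618 kJ, so reaction I has the more negative ΔH; |ΔH_I − ΔH_II| = 3618 kJ.

Reaction I, by 3618 kJ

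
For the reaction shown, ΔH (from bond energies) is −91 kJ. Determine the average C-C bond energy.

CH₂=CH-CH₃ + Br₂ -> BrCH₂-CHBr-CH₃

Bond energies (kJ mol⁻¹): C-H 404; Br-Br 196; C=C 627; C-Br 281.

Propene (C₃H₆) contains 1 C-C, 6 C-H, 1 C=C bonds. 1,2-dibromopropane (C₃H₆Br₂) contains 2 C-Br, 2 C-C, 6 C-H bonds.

D(C-C) ≈ 352 kJ/mol

Let D be the C-C bond energy.
Σ(broken) = 1×196 + 1×D + 6×404 + 1×627 = 3247 + D
Σ(formed) = 2×281 + 2×D + 6×404 = 2986 + 2D
ΔH = Σ(broken) − Σ(formed) = (3247 + D) − (2986 + 2D) = +261 − D
Setting this equal to −91 kJ gives D = 352 kJ/mol.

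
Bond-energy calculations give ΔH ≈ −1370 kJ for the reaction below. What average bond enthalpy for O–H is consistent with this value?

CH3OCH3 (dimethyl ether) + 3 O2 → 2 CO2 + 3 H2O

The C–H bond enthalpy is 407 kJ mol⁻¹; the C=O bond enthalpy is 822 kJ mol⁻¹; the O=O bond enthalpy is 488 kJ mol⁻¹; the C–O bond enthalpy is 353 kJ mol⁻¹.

D(O–H) ≈ 449 kJ/mol

Let D be the O–H bond energy.
Σ(broken) = 6×407 + 2×353 + 3×488 = 4612
Σ(formed) = 4×822 + 6×D = 3288 + 6D
ΔH = Σ(broken) − Σ(formed) = (4612) − (3288 + 6D) = +1324 − 6D
Setting this equal to −1370 kJ gives 6D = 2694, so D = 449 kJ/mol.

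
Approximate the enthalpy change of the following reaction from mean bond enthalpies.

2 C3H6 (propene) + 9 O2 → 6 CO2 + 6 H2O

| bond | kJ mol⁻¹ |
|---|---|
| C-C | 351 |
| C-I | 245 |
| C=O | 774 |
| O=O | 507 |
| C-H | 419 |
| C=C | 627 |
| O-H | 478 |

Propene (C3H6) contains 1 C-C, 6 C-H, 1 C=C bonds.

ΔH ≈ −3477 kJ

Bonds broken (reactants):
  C-C: 2 × 351 = 702
  C-H: 12 × 419 = 5028
  C=C: 2 × 627 = 1254
  O=O: 9 × 507 = 4563
  Σ(broken) = 11547 kJ
Bonds formed (products):
  C=O: 12 × 774 = 9288
  O-H: 12 × 478 = 5736
  Σ(formed) = 15024 kJ
ΔH = Σ(broken) − Σ(formed) = 11547 − 15024 = −3477 kJ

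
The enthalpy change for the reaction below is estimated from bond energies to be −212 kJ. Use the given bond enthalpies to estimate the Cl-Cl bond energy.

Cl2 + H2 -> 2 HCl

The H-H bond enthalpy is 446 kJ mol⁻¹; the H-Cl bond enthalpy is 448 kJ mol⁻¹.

Let D be the Cl-Cl bond energy.
Σ(broken) = 1×D + 1×446 = 446 + D
Σ(formed) = 2×448 = 896
ΔH = Σ(broken) − Σ(formed) = (446 + D) − (896) = −450 + D
Setting this equal to −212 kJ gives D = 238 kJ/mol.

D(Cl-Cl) ≈ 238 kJ/mol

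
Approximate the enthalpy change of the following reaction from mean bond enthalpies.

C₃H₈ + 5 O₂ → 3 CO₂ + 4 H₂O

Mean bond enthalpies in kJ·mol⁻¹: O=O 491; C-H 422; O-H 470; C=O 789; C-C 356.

Bonds broken (reactants):
  C-C: 2 × 356 = 712
  C-H: 8 × 422 = 3376
  O=O: 5 × 491 = 2455
  Σ(broken) = 6543 kJ
Bonds formed (products):
  C=O: 6 × 789 = 4734
  O-H: 8 × 470 = 3760
  Σ(formed) = 8494 kJ
ΔH = Σ(broken) − Σ(formed) = 6543 − 8494 = −1951 kJ

ΔH ≈ −1951 kJ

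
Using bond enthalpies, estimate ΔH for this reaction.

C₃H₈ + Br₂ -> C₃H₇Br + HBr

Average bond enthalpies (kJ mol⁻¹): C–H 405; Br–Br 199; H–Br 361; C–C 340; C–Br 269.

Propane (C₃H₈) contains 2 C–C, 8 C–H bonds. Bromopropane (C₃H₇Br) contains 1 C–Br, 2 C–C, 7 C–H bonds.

Bonds broken (reactants):
  Br–Br: 1 × 199 = 199
  C–C: 2 × 340 = 680
  C–H: 8 × 405 = 3240
  Σ(broken) = 4119 kJ
Bonds formed (products):
  C–Br: 1 × 269 = 269
  C–C: 2 × 340 = 680
  C–H: 7 × 405 = 2835
  H–Br: 1 × 361 = 361
  Σ(formed) = 4145 kJ
ΔH = Σ(broken) − Σ(formed) = 4119 − 4145 = −26 kJ

ΔH ≈ −26 kJ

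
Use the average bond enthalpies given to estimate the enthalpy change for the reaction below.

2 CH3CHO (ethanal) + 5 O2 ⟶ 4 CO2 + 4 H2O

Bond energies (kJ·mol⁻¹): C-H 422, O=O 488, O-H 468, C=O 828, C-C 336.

ΔH ≈ −2224 kJ

Bonds broken (reactants):
  C-C: 2 × 336 = 672
  C-H: 8 × 422 = 3376
  C=O: 2 × 828 = 1656
  O=O: 5 × 488 = 2440
  Σ(broken) = 8144 kJ
Bonds formed (products):
  C=O: 8 × 828 = 6624
  O-H: 8 × 468 = 3744
  Σ(formed) = 10368 kJ
ΔH = Σ(broken) − Σ(formed) = 8144 − 10368 = −2224 kJ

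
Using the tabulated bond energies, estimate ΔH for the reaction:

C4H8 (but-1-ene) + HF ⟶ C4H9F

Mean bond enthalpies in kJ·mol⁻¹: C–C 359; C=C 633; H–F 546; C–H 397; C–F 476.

ΔH ≈ −53 kJ

Bonds broken (reactants):
  C–C: 2 × 359 = 718
  C–H: 8 × 397 = 3176
  C=C: 1 × 633 = 633
  H–F: 1 × 546 = 546
  Σ(broken) = 5073 kJ
Bonds formed (products):
  C–C: 3 × 359 = 1077
  C–F: 1 × 476 = 476
  C–H: 9 × 397 = 3573
  Σ(formed) = 5126 kJ
ΔH = Σ(broken) − Σ(formed) = 5073 − 5126 = −53 kJ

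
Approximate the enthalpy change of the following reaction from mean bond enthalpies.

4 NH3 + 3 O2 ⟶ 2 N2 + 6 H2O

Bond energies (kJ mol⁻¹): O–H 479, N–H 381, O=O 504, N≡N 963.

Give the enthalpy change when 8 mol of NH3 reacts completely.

Bonds broken (reactants):
  N–H: 12 × 381 = 4572
  O=O: 3 × 504 = 1512
  Σ(broken) = 6084 kJ
Bonds formed (products):
  N≡N: 2 × 963 = 1926
  O–H: 12 × 479 = 5748
  Σ(formed) = 7674 kJ
ΔH = Σ(broken) − Σ(formed) = 6084 − 7674 = −1590 kJ
For 2× the reaction as written: 2 × (−1590) = −3180 kJ

ΔH = −3180 kJ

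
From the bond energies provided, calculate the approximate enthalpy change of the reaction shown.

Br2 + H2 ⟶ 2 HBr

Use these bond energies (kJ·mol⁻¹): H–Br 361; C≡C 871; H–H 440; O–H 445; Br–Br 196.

Bonds broken (reactants):
  Br–Br: 1 × 196 = 196
  H–H: 1 × 440 = 440
  Σ(broken) = 636 kJ
Bonds formed (products):
  H–Br: 2 × 361 = 722
  Σ(formed) = 722 kJ
ΔH = Σ(broken) − Σ(formed) = 636 − 722 = −86 kJ

ΔH ≈ −86 kJ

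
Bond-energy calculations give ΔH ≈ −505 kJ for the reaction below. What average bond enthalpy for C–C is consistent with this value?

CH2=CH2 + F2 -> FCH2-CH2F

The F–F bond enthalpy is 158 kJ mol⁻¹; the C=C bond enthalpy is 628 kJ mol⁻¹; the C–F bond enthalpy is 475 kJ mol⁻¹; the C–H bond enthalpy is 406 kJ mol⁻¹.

Let D be the C–C bond energy.
Σ(broken) = 4×406 + 1×628 + 1×158 = 2410
Σ(formed) = 1×D + 2×475 + 4×406 = 2574 + D
ΔH = Σ(broken) − Σ(formed) = (2410) − (2574 + D) = −164 − D
Setting this equal to −505 kJ gives D = 341 kJ/mol.

D(C–C) ≈ 341 kJ/mol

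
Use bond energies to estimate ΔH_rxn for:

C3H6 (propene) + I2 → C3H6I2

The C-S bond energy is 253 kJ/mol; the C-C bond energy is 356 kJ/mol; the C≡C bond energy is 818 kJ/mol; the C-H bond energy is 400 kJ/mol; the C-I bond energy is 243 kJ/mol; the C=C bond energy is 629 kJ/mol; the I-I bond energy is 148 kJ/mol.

Bonds broken (reactants):
  C-C: 1 × 356 = 356
  C-H: 6 × 400 = 2400
  C=C: 1 × 629 = 629
  I-I: 1 × 148 = 148
  Σ(broken) = 3533 kJ
Bonds formed (products):
  C-C: 2 × 356 = 712
  C-H: 6 × 400 = 2400
  C-I: 2 × 243 = 486
  Σ(formed) = 3598 kJ
ΔH = Σ(broken) − Σ(formed) = 3533 − 3598 = −65 kJ

ΔH ≈ −65 kJ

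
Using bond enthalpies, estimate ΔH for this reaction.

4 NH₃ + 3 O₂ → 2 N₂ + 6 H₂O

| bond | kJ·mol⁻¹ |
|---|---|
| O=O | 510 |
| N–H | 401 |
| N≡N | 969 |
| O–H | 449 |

ΔH ≈ −984 kJ

Bonds broken (reactants):
  N–H: 12 × 401 = 4812
  O=O: 3 × 510 = 1530
  Σ(broken) = 6342 kJ
Bonds formed (products):
  N≡N: 2 × 969 = 1938
  O–H: 12 × 449 = 5388
  Σ(formed) = 7326 kJ
ΔH = Σ(broken) − Σ(formed) = 6342 − 7326 = −984 kJ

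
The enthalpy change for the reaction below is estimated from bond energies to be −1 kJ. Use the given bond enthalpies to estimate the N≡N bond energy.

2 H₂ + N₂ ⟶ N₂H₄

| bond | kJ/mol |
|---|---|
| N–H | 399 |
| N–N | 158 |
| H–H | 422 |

D(N≡N) ≈ 909 kJ/mol

Let D be the N≡N bond energy.
Σ(broken) = 2×422 + 1×D = 844 + D
Σ(formed) = 4×399 + 1×158 = 1754
ΔH = Σ(broken) − Σ(formed) = (844 + D) − (1754) = −910 + D
Setting this equal to −1 kJ gives D = 909 kJ/mol.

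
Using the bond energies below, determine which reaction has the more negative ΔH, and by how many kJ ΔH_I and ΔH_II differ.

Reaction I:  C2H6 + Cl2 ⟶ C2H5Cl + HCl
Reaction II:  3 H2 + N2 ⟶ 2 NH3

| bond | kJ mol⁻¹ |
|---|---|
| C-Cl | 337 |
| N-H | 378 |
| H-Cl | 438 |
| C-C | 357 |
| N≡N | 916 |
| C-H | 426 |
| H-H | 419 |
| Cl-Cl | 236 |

Reaction I:
  Bonds broken (reactants):
    C-C: 1 × 357 = 357
    C-H: 6 × 426 = 2556
    Cl-Cl: 1 × 236 = 236
    Σ(broken) = 3149 kJ
  Bonds formed (products):
    C-C: 1 × 357 = 357
    C-Cl: 1 × 337 = 337
    C-H: 5 × 426 = 2130
    H-Cl: 1 × 438 = 438
    Σ(formed) = 3262 kJ
  ΔH_I = 3149 − 3262 = −113 kJ
Reaction II:
  Bonds broken (reactants):
    H-H: 3 × 419 = 1257
    N≡N: 1 × 916 = 916
    Σ(broken) = 2173 kJ
  Bonds formed (products):
    N-H: 6 × 378 = 2268
    Σ(formed) = 2268 kJ
  ΔH_II = 2173 − 2268 = −95 kJ
ΔH_I − ΔH_II = −18 kJ, so reaction I has the more negative ΔH; |ΔH_I − ΔH_II| = 18 kJ.

Reaction I, by 18 kJ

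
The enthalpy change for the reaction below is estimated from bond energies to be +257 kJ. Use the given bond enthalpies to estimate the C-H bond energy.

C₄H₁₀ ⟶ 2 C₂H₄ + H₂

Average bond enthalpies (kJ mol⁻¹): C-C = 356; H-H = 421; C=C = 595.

D(C-H) ≈ 400 kJ/mol

Let D be the C-H bond energy.
Σ(broken) = 3×356 + 10×D = 1068 + 10D
Σ(formed) = 8×D + 2×595 + 1×421 = 1611 + 8D
ΔH = Σ(broken) − Σ(formed) = (1068 + 10D) − (1611 + 8D) = −543 + 2D
Setting this equal to +257 kJ gives 2D = 800, so D = 400 kJ/mol.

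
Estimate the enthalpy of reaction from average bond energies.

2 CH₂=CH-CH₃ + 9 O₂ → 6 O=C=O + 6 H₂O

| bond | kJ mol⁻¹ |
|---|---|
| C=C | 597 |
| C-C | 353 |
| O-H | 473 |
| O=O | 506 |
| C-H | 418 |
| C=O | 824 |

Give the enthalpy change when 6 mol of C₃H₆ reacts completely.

ΔH = −12282 kJ

Bonds broken (reactants):
  C-C: 2 × 353 = 706
  C-H: 12 × 418 = 5016
  C=C: 2 × 597 = 1194
  O=O: 9 × 506 = 4554
  Σ(broken) = 11470 kJ
Bonds formed (products):
  C=O: 12 × 824 = 9888
  O-H: 12 × 473 = 5676
  Σ(formed) = 15564 kJ
ΔH = Σ(broken) − Σ(formed) = 11470 − 15564 = −4094 kJ
For 3× the reaction as written: 3 × (−4094) = −12282 kJ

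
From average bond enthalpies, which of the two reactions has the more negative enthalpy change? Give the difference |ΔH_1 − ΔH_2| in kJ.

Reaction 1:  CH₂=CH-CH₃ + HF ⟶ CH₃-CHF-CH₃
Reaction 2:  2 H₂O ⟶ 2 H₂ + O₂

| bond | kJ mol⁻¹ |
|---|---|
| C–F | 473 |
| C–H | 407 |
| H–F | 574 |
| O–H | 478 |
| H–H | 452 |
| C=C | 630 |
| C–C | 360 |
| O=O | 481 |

Reaction 1:
  Bonds broken (reactants):
    C–C: 1 × 360 = 360
    C–H: 6 × 407 = 2442
    C=C: 1 × 630 = 630
    H–F: 1 × 574 = 574
    Σ(broken) = 4006 kJ
  Bonds formed (products):
    C–C: 2 × 360 = 720
    C–F: 1 × 473 = 473
    C–H: 7 × 407 = 2849
    Σ(formed) = 4042 kJ
  ΔH_1 = 4006 − 4042 = −36 kJ
Reaction 2:
  Bonds broken (reactants):
    O–H: 4 × 478 = 1912
    Σ(broken) = 1912 kJ
  Bonds formed (products):
    H–H: 2 × 452 = 904
    O=O: 1 × 481 = 481
    Σ(formed) = 1385 kJ
  ΔH_2 = 1912 − 1385 = +527 kJ
ΔH_1 − ΔH_2 = −563 kJ, so reaction 1 has the more negative ΔH; |ΔH_1 − ΔH_2| = 563 kJ.

Reaction 1, by 563 kJ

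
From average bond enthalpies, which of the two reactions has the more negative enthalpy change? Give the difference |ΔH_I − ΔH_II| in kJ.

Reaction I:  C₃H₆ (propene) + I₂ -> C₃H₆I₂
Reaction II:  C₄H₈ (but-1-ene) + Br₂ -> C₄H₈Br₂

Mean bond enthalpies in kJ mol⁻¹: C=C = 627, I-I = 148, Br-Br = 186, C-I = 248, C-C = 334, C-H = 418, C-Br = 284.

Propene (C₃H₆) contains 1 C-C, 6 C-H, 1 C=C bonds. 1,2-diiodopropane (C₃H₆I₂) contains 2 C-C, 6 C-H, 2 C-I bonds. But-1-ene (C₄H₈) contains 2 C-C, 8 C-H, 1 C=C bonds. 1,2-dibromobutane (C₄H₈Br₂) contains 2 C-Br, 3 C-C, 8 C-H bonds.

Reaction II, by 34 kJ

Reaction I:
  Bonds broken (reactants):
    C-C: 1 × 334 = 334
    C-H: 6 × 418 = 2508
    C=C: 1 × 627 = 627
    I-I: 1 × 148 = 148
    Σ(broken) = 3617 kJ
  Bonds formed (products):
    C-C: 2 × 334 = 668
    C-H: 6 × 418 = 2508
    C-I: 2 × 248 = 496
    Σ(formed) = 3672 kJ
  ΔH_I = 3617 − 3672 = −55 kJ
Reaction II:
  Bonds broken (reactants):
    Br-Br: 1 × 186 = 186
    C-C: 2 × 334 = 668
    C-H: 8 × 418 = 3344
    C=C: 1 × 627 = 627
    Σ(broken) = 4825 kJ
  Bonds formed (products):
    C-Br: 2 × 284 = 568
    C-C: 3 × 334 = 1002
    C-H: 8 × 418 = 3344
    Σ(formed) = 4914 kJ
  ΔH_II = 4825 − 4914 = −89 kJ
ΔH_I − ΔH_II = +34 kJ, so reaction II has the more negative ΔH; |ΔH_I − ΔH_II| = 34 kJ.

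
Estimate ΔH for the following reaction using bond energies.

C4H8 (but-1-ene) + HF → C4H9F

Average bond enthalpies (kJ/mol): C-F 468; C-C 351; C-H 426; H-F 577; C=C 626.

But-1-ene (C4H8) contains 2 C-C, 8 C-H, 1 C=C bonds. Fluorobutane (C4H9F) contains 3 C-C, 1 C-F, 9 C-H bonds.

Bonds broken (reactants):
  C-C: 2 × 351 = 702
  C-H: 8 × 426 = 3408
  C=C: 1 × 626 = 626
  H-F: 1 × 577 = 577
  Σ(broken) = 5313 kJ
Bonds formed (products):
  C-C: 3 × 351 = 1053
  C-F: 1 × 468 = 468
  C-H: 9 × 426 = 3834
  Σ(formed) = 5355 kJ
ΔH = Σ(broken) − Σ(formed) = 5313 − 5355 = −42 kJ

ΔH ≈ −42 kJ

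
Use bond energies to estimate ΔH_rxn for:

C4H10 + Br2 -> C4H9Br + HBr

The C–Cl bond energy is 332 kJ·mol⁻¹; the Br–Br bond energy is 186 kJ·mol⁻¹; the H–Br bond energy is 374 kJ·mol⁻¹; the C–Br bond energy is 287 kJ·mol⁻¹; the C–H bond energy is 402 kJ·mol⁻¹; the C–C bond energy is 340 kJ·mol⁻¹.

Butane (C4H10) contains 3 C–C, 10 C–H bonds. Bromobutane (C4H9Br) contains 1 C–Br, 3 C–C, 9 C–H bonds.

Bonds broken (reactants):
  Br–Br: 1 × 186 = 186
  C–C: 3 × 340 = 1020
  C–H: 10 × 402 = 4020
  Σ(broken) = 5226 kJ
Bonds formed (products):
  C–Br: 1 × 287 = 287
  C–C: 3 × 340 = 1020
  C–H: 9 × 402 = 3618
  H–Br: 1 × 374 = 374
  Σ(formed) = 5299 kJ
ΔH = Σ(broken) − Σ(formed) = 5226 − 5299 = −73 kJ

ΔH ≈ −73 kJ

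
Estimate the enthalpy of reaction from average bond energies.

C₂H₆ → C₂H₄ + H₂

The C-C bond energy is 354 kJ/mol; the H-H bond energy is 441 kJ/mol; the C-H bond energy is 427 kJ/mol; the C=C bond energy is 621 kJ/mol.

ΔH ≈ +146 kJ

Bonds broken (reactants):
  C-C: 1 × 354 = 354
  C-H: 6 × 427 = 2562
  Σ(broken) = 2916 kJ
Bonds formed (products):
  C-H: 4 × 427 = 1708
  C=C: 1 × 621 = 621
  H-H: 1 × 441 = 441
  Σ(formed) = 2770 kJ
ΔH = Σ(broken) − Σ(formed) = 2916 − 2770 = +146 kJ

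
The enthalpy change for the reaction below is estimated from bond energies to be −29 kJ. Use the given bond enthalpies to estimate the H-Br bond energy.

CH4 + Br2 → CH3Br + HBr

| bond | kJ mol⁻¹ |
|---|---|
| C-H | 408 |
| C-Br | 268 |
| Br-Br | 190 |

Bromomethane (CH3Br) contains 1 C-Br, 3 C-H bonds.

D(H-Br) ≈ 359 kJ/mol

Let D be the H-Br bond energy.
Σ(broken) = 1×190 + 4×408 = 1822
Σ(formed) = 1×268 + 3×408 + 1×D = 1492 + D
ΔH = Σ(broken) − Σ(formed) = (1822) − (1492 + D) = +330 − D
Setting this equal to −29 kJ gives D = 359 kJ/mol.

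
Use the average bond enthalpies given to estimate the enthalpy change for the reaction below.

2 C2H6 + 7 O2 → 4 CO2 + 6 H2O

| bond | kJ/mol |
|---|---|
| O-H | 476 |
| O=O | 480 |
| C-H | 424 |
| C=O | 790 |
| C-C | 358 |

Bonds broken (reactants):
  C-C: 2 × 358 = 716
  C-H: 12 × 424 = 5088
  O=O: 7 × 480 = 3360
  Σ(broken) = 9164 kJ
Bonds formed (products):
  C=O: 8 × 790 = 6320
  O-H: 12 × 476 = 5712
  Σ(formed) = 12032 kJ
ΔH = Σ(broken) − Σ(formed) = 9164 − 12032 = −2868 kJ

ΔH ≈ −2868 kJ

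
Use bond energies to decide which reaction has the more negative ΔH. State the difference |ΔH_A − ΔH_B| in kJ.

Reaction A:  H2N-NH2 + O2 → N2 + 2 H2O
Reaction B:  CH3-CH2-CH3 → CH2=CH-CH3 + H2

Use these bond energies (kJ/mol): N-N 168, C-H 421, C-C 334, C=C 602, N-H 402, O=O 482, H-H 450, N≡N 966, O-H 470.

Reaction A, by 712 kJ

Reaction A:
  Bonds broken (reactants):
    N-H: 4 × 402 = 1608
    N-N: 1 × 168 = 168
    O=O: 1 × 482 = 482
    Σ(broken) = 2258 kJ
  Bonds formed (products):
    N≡N: 1 × 966 = 966
    O-H: 4 × 470 = 1880
    Σ(formed) = 2846 kJ
  ΔH_A = 2258 − 2846 = −588 kJ
Reaction B:
  Bonds broken (reactants):
    C-C: 2 × 334 = 668
    C-H: 8 × 421 = 3368
    Σ(broken) = 4036 kJ
  Bonds formed (products):
    C-C: 1 × 334 = 334
    C-H: 6 × 421 = 2526
    C=C: 1 × 602 = 602
    H-H: 1 × 450 = 450
    Σ(formed) = 3912 kJ
  ΔH_B = 4036 − 3912 = +124 kJ
ΔH_A − ΔH_B = −712 kJ, so reaction A has the more negative ΔH; |ΔH_A − ΔH_B| = 712 kJ.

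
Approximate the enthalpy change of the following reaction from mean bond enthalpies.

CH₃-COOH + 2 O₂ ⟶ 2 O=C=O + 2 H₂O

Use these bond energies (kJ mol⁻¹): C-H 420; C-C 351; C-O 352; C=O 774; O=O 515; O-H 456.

ΔH ≈ −697 kJ

Bonds broken (reactants):
  C-C: 1 × 351 = 351
  C-H: 3 × 420 = 1260
  C-O: 1 × 352 = 352
  C=O: 1 × 774 = 774
  O-H: 1 × 456 = 456
  O=O: 2 × 515 = 1030
  Σ(broken) = 4223 kJ
Bonds formed (products):
  C=O: 4 × 774 = 3096
  O-H: 4 × 456 = 1824
  Σ(formed) = 4920 kJ
ΔH = Σ(broken) − Σ(formed) = 4223 − 4920 = −697 kJ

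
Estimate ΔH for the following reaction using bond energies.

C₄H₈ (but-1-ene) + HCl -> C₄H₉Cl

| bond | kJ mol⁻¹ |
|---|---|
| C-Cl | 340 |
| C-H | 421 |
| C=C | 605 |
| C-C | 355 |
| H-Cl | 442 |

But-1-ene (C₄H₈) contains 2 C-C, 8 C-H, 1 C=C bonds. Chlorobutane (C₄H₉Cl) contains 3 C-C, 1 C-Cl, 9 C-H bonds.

Bonds broken (reactants):
  C-C: 2 × 355 = 710
  C-H: 8 × 421 = 3368
  C=C: 1 × 605 = 605
  H-Cl: 1 × 442 = 442
  Σ(broken) = 5125 kJ
Bonds formed (products):
  C-C: 3 × 355 = 1065
  C-Cl: 1 × 340 = 340
  C-H: 9 × 421 = 3789
  Σ(formed) = 5194 kJ
ΔH = Σ(broken) − Σ(formed) = 5125 − 5194 = −69 kJ

ΔH ≈ −69 kJ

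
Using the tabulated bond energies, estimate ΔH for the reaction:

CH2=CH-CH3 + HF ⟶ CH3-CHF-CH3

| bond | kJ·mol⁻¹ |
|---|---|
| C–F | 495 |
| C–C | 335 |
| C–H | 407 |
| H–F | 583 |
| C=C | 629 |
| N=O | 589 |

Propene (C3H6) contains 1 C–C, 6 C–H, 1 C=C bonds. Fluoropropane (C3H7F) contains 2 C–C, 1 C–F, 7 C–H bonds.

Bonds broken (reactants):
  C–C: 1 × 335 = 335
  C–H: 6 × 407 = 2442
  C=C: 1 × 629 = 629
  H–F: 1 × 583 = 583
  Σ(broken) = 3989 kJ
Bonds formed (products):
  C–C: 2 × 335 = 670
  C–F: 1 × 495 = 495
  C–H: 7 × 407 = 2849
  Σ(formed) = 4014 kJ
ΔH = Σ(broken) − Σ(formed) = 3989 − 4014 = −25 kJ

ΔH ≈ −25 kJ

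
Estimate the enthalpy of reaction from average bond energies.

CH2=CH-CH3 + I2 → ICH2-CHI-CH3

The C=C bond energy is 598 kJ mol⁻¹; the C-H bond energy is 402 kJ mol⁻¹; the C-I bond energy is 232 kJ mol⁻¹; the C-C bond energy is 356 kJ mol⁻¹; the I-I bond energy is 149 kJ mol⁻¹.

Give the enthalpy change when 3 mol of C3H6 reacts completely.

Bonds broken (reactants):
  C-C: 1 × 356 = 356
  C-H: 6 × 402 = 2412
  C=C: 1 × 598 = 598
  I-I: 1 × 149 = 149
  Σ(broken) = 3515 kJ
Bonds formed (products):
  C-C: 2 × 356 = 712
  C-H: 6 × 402 = 2412
  C-I: 2 × 232 = 464
  Σ(formed) = 3588 kJ
ΔH = Σ(broken) − Σ(formed) = 3515 − 3588 = −73 kJ
For 3× the reaction as written: 3 × (−73) = −219 kJ

ΔH = −219 kJ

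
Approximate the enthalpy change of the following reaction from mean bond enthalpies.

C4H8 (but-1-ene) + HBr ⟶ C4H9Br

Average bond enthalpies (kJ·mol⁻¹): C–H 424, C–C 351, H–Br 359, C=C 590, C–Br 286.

Bonds broken (reactants):
  C–C: 2 × 351 = 702
  C–H: 8 × 424 = 3392
  C=C: 1 × 590 = 590
  H–Br: 1 × 359 = 359
  Σ(broken) = 5043 kJ
Bonds formed (products):
  C–Br: 1 × 286 = 286
  C–C: 3 × 351 = 1053
  C–H: 9 × 424 = 3816
  Σ(formed) = 5155 kJ
ΔH = Σ(broken) − Σ(formed) = 5043 − 5155 = −112 kJ

ΔH ≈ −112 kJ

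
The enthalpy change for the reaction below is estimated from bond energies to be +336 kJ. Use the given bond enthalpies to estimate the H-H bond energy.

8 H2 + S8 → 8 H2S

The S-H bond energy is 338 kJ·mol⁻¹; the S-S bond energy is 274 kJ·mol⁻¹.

Let D be the H-H bond energy.
Σ(broken) = 8×D + 8×274 = 2192 + 8D
Σ(formed) = 16×338 = 5408
ΔH = Σ(broken) − Σ(formed) = (2192 + 8D) − (5408) = −3216 + 8D
Setting this equal to +336 kJ gives 8D = 3552, so D = 444 kJ/mol.

D(H-H) ≈ 444 kJ/mol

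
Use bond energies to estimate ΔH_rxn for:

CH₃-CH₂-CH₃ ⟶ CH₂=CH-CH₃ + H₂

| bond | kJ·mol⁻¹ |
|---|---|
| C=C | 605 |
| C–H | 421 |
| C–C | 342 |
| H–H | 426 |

Bonds broken (reactants):
  C–C: 2 × 342 = 684
  C–H: 8 × 421 = 3368
  Σ(broken) = 4052 kJ
Bonds formed (products):
  C–C: 1 × 342 = 342
  C–H: 6 × 421 = 2526
  C=C: 1 × 605 = 605
  H–H: 1 × 426 = 426
  Σ(formed) = 3899 kJ
ΔH = Σ(broken) − Σ(formed) = 4052 − 3899 = +153 kJ

ΔH ≈ +153 kJ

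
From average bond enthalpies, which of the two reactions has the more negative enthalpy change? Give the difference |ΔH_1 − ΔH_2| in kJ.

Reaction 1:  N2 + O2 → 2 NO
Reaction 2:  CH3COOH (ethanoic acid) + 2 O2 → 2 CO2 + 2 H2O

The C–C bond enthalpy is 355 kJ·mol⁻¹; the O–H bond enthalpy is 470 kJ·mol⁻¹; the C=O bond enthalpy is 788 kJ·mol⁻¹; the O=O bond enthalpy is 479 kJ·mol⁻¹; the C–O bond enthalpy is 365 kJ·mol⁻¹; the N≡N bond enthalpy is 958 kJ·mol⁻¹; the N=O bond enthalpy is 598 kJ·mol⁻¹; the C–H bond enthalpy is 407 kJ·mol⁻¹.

Reaction 2, by 1116 kJ

Reaction 1:
  Bonds broken (reactants):
    N≡N: 1 × 958 = 958
    O=O: 1 × 479 = 479
    Σ(broken) = 1437 kJ
  Bonds formed (products):
    N=O: 2 × 598 = 1196
    Σ(formed) = 1196 kJ
  ΔH_1 = 1437 − 1196 = +241 kJ
Reaction 2:
  Bonds broken (reactants):
    C–C: 1 × 355 = 355
    C–H: 3 × 407 = 1221
    C–O: 1 × 365 = 365
    C=O: 1 × 788 = 788
    O–H: 1 × 470 = 470
    O=O: 2 × 479 = 958
    Σ(broken) = 4157 kJ
  Bonds formed (products):
    C=O: 4 × 788 = 3152
    O–H: 4 × 470 = 1880
    Σ(formed) = 5032 kJ
  ΔH_2 = 4157 − 5032 = −875 kJ
ΔH_1 − ΔH_2 = +1116 kJ, so reaction 2 has the more negative ΔH; |ΔH_1 − ΔH_2| = 1116 kJ.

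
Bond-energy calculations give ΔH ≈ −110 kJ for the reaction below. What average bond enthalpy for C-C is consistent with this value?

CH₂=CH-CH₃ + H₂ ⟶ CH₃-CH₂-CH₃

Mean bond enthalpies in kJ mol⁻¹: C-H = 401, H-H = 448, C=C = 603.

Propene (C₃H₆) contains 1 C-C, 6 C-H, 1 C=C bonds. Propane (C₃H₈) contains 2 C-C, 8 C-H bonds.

D(C-C) ≈ 359 kJ/mol

Let D be the C-C bond energy.
Σ(broken) = 1×D + 6×401 + 1×603 + 1×448 = 3457 + D
Σ(formed) = 2×D + 8×401 = 3208 + 2D
ΔH = Σ(broken) − Σ(formed) = (3457 + D) − (3208 + 2D) = +249 − D
Setting this equal to −110 kJ gives D = 359 kJ/mol.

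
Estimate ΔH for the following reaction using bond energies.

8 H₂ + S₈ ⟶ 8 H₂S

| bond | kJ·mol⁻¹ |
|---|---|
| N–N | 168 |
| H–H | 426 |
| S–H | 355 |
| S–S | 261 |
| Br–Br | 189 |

ΔH ≈ −184 kJ

Bonds broken (reactants):
  H–H: 8 × 426 = 3408
  S–S: 8 × 261 = 2088
  Σ(broken) = 5496 kJ
Bonds formed (products):
  S–H: 16 × 355 = 5680
  Σ(formed) = 5680 kJ
ΔH = Σ(broken) − Σ(formed) = 5496 − 5680 = −184 kJ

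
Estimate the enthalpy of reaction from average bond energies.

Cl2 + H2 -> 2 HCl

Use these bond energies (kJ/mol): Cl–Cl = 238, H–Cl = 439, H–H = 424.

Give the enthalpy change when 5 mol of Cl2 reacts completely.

Bonds broken (reactants):
  Cl–Cl: 1 × 238 = 238
  H–H: 1 × 424 = 424
  Σ(broken) = 662 kJ
Bonds formed (products):
  H–Cl: 2 × 439 = 878
  Σ(formed) = 878 kJ
ΔH = Σ(broken) − Σ(formed) = 662 − 878 = −216 kJ
For 5× the reaction as written: 5 × (−216) = −1080 kJ

ΔH = −1080 kJ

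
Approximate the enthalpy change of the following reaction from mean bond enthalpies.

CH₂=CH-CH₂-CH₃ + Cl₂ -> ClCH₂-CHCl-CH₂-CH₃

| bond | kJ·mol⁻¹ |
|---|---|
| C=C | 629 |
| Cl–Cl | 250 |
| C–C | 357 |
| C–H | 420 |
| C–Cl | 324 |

Bonds broken (reactants):
  C–C: 2 × 357 = 714
  C–H: 8 × 420 = 3360
  C=C: 1 × 629 = 629
  Cl–Cl: 1 × 250 = 250
  Σ(broken) = 4953 kJ
Bonds formed (products):
  C–C: 3 × 357 = 1071
  C–Cl: 2 × 324 = 648
  C–H: 8 × 420 = 3360
  Σ(formed) = 5079 kJ
ΔH = Σ(broken) − Σ(formed) = 4953 − 5079 = −126 kJ

ΔH ≈ −126 kJ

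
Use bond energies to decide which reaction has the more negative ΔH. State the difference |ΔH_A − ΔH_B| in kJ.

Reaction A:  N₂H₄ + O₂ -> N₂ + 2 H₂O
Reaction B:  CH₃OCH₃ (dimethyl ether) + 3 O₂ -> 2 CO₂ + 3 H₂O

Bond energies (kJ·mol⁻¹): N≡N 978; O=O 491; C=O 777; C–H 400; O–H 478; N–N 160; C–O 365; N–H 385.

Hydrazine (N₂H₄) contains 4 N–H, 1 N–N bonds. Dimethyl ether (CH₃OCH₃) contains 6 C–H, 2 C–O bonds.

Reaction B, by 674 kJ

Reaction A:
  Bonds broken (reactants):
    N–H: 4 × 385 = 1540
    N–N: 1 × 160 = 160
    O=O: 1 × 491 = 491
    Σ(broken) = 2191 kJ
  Bonds formed (products):
    N≡N: 1 × 978 = 978
    O–H: 4 × 478 = 1912
    Σ(formed) = 2890 kJ
  ΔH_A = 2191 − 2890 = −699 kJ
Reaction B:
  Bonds broken (reactants):
    C–H: 6 × 400 = 2400
    C–O: 2 × 365 = 730
    O=O: 3 × 491 = 1473
    Σ(broken) = 4603 kJ
  Bonds formed (products):
    C=O: 4 × 777 = 3108
    O–H: 6 × 478 = 2868
    Σ(formed) = 5976 kJ
  ΔH_B = 4603 − 5976 = −1373 kJ
ΔH_A − ΔH_B = +674 kJ, so reaction B has the more negative ΔH; |ΔH_A − ΔH_B| = 674 kJ.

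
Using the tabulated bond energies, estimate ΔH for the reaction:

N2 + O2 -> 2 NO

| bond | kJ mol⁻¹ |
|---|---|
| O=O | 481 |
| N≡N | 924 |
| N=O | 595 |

ΔH ≈ +215 kJ

Bonds broken (reactants):
  N≡N: 1 × 924 = 924
  O=O: 1 × 481 = 481
  Σ(broken) = 1405 kJ
Bonds formed (products):
  N=O: 2 × 595 = 1190
  Σ(formed) = 1190 kJ
ΔH = Σ(broken) − Σ(formed) = 1405 − 1190 = +215 kJ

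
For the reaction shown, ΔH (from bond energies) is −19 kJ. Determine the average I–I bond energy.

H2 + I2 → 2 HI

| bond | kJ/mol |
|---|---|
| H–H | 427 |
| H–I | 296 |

Let D be the I–I bond energy.
Σ(broken) = 1×427 + 1×D = 427 + D
Σ(formed) = 2×296 = 592
ΔH = Σ(broken) − Σ(formed) = (427 + D) − (592) = −165 + D
Setting this equal to −19 kJ gives D = 146 kJ/mol.

D(I–I) ≈ 146 kJ/mol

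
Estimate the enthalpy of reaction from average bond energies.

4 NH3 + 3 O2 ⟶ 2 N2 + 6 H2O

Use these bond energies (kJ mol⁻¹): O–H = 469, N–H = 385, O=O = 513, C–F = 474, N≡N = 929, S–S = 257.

ΔH ≈ −1327 kJ

Bonds broken (reactants):
  N–H: 12 × 385 = 4620
  O=O: 3 × 513 = 1539
  Σ(broken) = 6159 kJ
Bonds formed (products):
  N≡N: 2 × 929 = 1858
  O–H: 12 × 469 = 5628
  Σ(formed) = 7486 kJ
ΔH = Σ(broken) − Σ(formed) = 6159 − 7486 = −1327 kJ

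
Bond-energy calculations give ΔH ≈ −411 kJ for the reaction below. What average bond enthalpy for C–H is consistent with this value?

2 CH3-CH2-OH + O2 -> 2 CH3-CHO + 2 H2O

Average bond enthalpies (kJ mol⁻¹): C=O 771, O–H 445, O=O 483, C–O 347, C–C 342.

Let D be the C–H bond energy.
Σ(broken) = 2×342 + 10×D + 2×347 + 2×445 + 1×483 = 2751 + 10D
Σ(formed) = 2×342 + 8×D + 2×771 + 4×445 = 4006 + 8D
ΔH = Σ(broken) − Σ(formed) = (2751 + 10D) − (4006 + 8D) = −1255 + 2D
Setting this equal to −411 kJ gives 2D = 844, so D = 422 kJ/mol.

D(C–H) ≈ 422 kJ/mol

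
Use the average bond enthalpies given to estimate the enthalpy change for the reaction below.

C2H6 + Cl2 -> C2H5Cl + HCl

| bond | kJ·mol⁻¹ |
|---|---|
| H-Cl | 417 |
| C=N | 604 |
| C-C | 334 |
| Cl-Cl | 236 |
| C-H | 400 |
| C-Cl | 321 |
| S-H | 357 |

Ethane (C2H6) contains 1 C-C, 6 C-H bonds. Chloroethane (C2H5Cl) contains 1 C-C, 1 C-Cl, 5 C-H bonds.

ΔH ≈ −102 kJ

Bonds broken (reactants):
  C-C: 1 × 334 = 334
  C-H: 6 × 400 = 2400
  Cl-Cl: 1 × 236 = 236
  Σ(broken) = 2970 kJ
Bonds formed (products):
  C-C: 1 × 334 = 334
  C-Cl: 1 × 321 = 321
  C-H: 5 × 400 = 2000
  H-Cl: 1 × 417 = 417
  Σ(formed) = 3072 kJ
ΔH = Σ(broken) − Σ(formed) = 2970 − 3072 = −102 kJ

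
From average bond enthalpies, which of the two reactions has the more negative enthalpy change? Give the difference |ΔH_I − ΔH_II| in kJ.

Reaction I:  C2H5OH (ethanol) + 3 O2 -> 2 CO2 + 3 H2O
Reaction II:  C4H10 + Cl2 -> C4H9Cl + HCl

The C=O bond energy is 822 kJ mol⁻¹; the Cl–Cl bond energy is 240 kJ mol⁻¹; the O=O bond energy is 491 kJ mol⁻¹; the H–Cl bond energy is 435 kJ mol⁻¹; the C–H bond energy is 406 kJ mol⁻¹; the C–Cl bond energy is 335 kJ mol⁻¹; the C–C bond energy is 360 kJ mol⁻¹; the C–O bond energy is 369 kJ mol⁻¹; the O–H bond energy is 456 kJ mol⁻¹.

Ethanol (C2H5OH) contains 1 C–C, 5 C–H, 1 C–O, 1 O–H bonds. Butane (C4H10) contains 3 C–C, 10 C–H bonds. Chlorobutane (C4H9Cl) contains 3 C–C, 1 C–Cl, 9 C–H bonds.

Reaction I:
  Bonds broken (reactants):
    C–C: 1 × 360 = 360
    C–H: 5 × 406 = 2030
    C–O: 1 × 369 = 369
    O–H: 1 × 456 = 456
    O=O: 3 × 491 = 1473
    Σ(broken) = 4688 kJ
  Bonds formed (products):
    C=O: 4 × 822 = 3288
    O–H: 6 × 456 = 2736
    Σ(formed) = 6024 kJ
  ΔH_I = 4688 − 6024 = −1336 kJ
Reaction II:
  Bonds broken (reactants):
    C–C: 3 × 360 = 1080
    C–H: 10 × 406 = 4060
    Cl–Cl: 1 × 240 = 240
    Σ(broken) = 5380 kJ
  Bonds formed (products):
    C–C: 3 × 360 = 1080
    C–Cl: 1 × 335 = 335
    C–H: 9 × 406 = 3654
    H–Cl: 1 × 435 = 435
    Σ(formed) = 5504 kJ
  ΔH_II = 5380 − 5504 = −124 kJ
ΔH_I − ΔH_II = −1212 kJ, so reaction I has the more negative ΔH; |ΔH_I − ΔH_II| = 1212 kJ.

Reaction I, by 1212 kJ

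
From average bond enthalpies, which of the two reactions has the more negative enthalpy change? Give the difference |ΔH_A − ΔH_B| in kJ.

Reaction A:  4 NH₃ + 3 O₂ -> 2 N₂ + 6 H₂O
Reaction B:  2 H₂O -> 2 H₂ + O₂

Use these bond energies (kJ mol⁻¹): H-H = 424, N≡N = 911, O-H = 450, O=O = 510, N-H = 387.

Reaction A:
  Bonds broken (reactants):
    N-H: 12 × 387 = 4644
    O=O: 3 × 510 = 1530
    Σ(broken) = 6174 kJ
  Bonds formed (products):
    N≡N: 2 × 911 = 1822
    O-H: 12 × 450 = 5400
    Σ(formed) = 7222 kJ
  ΔH_A = 6174 − 7222 = −1048 kJ
Reaction B:
  Bonds broken (reactants):
    O-H: 4 × 450 = 1800
    Σ(broken) = 1800 kJ
  Bonds formed (products):
    H-H: 2 × 424 = 848
    O=O: 1 × 510 = 510
    Σ(formed) = 1358 kJ
  ΔH_B = 1800 − 1358 = +442 kJ
ΔH_A − ΔH_B = −1490 kJ, so reaction A has the more negative ΔH; |ΔH_A − ΔH_B| = 1490 kJ.

Reaction A, by 1490 kJ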